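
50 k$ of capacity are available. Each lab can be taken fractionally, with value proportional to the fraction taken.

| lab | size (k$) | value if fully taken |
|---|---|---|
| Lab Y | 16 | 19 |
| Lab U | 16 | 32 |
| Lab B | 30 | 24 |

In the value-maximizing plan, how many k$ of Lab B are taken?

18

Rank by value-to-size ratio: Lab U 32/16≈2, Lab Y 19/16≈1.19, Lab B 24/30≈0.8.
All 16 k$ of Lab U fit (value 32) — 34 remain.
Take all of Lab Y (16 k$, value 19) — 18 k$ left.
18 k$ left: a 18/30 share of Lab B gives 24×18/30 = 14.4.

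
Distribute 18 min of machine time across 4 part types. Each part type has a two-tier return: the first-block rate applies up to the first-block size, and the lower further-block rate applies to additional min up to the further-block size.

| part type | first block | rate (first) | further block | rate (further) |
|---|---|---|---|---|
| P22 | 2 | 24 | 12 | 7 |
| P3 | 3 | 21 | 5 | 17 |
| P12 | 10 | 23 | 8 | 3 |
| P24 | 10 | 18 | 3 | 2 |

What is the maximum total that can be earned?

Treat each block as its own option and order by rate: P22/T1 24 > P12/T1 23 > P3/T1 21 > P24/T1 18 > P3/T2 17 > P22/T2 7 > P12/T2 3 > P24/T2 2.
Fill P22 T1 block (2 at 24) → 16 left.
Fill P12 T1 block (10 at 23) → 6 left.
P3 T1 at 21: fill all 3 → 3 left.
3 remain; put them into P24 T1 at 18.
Total = 24×2 + 23×10 + 21×3 + 18×3 = 395.

395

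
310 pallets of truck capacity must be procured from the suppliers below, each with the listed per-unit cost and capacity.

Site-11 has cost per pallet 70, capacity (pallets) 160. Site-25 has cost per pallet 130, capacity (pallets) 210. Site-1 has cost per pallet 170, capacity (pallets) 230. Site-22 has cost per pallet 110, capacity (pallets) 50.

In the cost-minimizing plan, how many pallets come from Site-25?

100

Cheapest first:
Site-11 at 70: take all 160 pallets → 150 still needed.
Site-22 (110): use full 50 → 100 pallets to go.
Take 100 from Site-25 at 130 to finish.
Site-1: unused.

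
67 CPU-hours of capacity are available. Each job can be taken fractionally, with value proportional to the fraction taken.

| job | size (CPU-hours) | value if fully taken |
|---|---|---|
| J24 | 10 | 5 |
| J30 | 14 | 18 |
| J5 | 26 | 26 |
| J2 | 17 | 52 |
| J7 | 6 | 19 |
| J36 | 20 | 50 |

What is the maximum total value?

149

Best value per unit of size first: J7 19/6≈3.17, J2 52/17≈3.06, J36 50/20≈2.5, J30 18/14≈1.29, J5 26/26≈1, J24 5/10≈0.5.
Take all of J7 (6 CPU-hours, value 19) ; 61 CPU-hours left.
All 17 CPU-hours of J2 fit (value 52) ; 44 remain.
Take all of J36 (20 CPU-hours, value 50) ; 24 CPU-hours left.
Take all of J30 (14 CPU-hours, value 18) ; 10 CPU-hours left.
Fill the last 10 CPU-hours with part of J5: 10/26 of it earns 10.
Total value = 149.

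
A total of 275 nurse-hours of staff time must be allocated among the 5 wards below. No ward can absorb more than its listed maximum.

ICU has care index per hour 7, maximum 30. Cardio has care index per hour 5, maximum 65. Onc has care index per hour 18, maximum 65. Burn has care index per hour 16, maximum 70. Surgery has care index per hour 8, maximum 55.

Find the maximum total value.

3215

Rank by care index per hour: Onc 18 > Burn 16 > Surgery 8 > ICU 7 > Cardio 5.
Give Onc 65 to hit its cap of 65 — 210 left.
Burn takes 70 to reach its cap of 70 — 140 left.
Surgery takes 55 to reach its cap of 55 — 85 left.
Give ICU 30 to hit its cap of 30 — 55 left.
Cardio has room for 65 but only 55 remain, so it gets 55.
Total = 7×30 + 5×55 + 18×65 + 16×70 + 8×55 = 3215.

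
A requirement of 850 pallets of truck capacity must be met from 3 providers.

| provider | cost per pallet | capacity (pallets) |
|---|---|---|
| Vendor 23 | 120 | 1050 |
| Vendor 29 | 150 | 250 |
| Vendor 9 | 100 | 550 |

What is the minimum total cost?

Cheapest first:
Vendor 9 at 100: take all 550 pallets → 300 still needed.
Take 300 from Vendor 23 at 120 to finish.
Vendor 29: unused.
Cost = 550×100 + 300×120 = 91000.

91000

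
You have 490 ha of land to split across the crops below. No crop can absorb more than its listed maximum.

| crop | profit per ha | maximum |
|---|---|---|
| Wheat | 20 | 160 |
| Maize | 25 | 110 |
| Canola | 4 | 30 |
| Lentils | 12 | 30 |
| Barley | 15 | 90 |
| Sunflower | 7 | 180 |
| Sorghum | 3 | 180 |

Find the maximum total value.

Highest profit per ha first: Maize 25 > Wheat 20 > Barley 15 > Lentils 12 > Sunflower 7 > Canola 4 > Sorghum 3.
Give Maize 110 to hit its cap of 110 → 380 left.
Wheat: +160 to 160 (cap) → 220 left.
Barley: +90 to 90 (cap) → 130 left.
Give Lentils 30 to hit its cap of 30 → 100 left.
Sunflower: +100 (room for 180) → 100. Pool exhausted.
Total = 20×160 + 25×110 + 12×30 + 15×90 + 7×100 = 8360.

8360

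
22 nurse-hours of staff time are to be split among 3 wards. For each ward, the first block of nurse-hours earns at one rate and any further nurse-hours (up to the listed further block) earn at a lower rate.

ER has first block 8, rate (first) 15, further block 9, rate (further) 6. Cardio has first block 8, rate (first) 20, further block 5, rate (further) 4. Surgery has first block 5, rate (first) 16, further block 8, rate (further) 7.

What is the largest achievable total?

Treat each block as its own option and order by rate: Cardio/tier1 20 > Surgery/tier1 16 > ER/tier1 15 > Surgery/tier2 7 > ER/tier2 6 > Cardio/tier2 4.
Cardio/tier1 (20): +8 → 14 left.
Surgery/tier1 (16): +5 → 9 left.
ER tier1 at 15: fill all 8 → 1 left.
Surgery/tier2: +1 of 8 at 7; pool empty.
Total = 20×8 + 16×5 + 15×8 + 7×1 = 367.

367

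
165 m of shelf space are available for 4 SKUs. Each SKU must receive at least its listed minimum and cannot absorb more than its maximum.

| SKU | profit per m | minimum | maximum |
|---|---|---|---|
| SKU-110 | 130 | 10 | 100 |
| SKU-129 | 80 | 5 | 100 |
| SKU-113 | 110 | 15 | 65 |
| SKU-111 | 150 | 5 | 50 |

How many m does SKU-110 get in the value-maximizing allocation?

95

Meeting every minimum uses 10+5+15+5 = 35 m, leaving 130.
Rank by profit per m: SKU-111 150 > SKU-110 130 > SKU-113 110 > SKU-129 80.
SKU-111: +45 to 50 (cap) — 85 left.
Only 85 left; SKU-110 takes them to reach 95.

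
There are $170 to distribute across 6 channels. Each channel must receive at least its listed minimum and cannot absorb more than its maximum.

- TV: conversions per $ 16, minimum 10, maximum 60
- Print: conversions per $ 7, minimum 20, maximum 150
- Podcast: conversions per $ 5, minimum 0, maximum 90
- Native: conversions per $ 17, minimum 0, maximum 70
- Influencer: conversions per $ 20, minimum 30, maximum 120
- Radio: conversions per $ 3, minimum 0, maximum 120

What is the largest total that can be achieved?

Meeting every minimum uses 10+20+0+0+30+0 = 60 $, leaving 110.
Order the channels by conversions per $: Influencer 20 > Native 17 > TV 16 > Print 7 > Podcast 5 > Radio 3.
Give Influencer 90 more to hit its cap of 120 — 20 left.
Only 20 left; Native takes them to reach 20.
Total = 16×10 + 7×20 + 17×20 + 20×120 = 3040.

3040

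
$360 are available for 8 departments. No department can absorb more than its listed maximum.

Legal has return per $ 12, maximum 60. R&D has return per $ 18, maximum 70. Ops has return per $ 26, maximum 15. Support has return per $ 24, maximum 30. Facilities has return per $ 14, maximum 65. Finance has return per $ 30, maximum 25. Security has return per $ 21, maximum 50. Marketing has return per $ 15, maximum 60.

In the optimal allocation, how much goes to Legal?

Highest return per $ first: Finance 30 > Ops 26 > Support 24 > Security 21 > R&D 18 > Marketing 15 > Facilities 14 > Legal 12.
Finance: +25 to 25 (cap) → 335 left.
Ops: +15 to 15 (cap) → 320 left.
Support: +30 to 30 (cap) → 290 left.
Give Security 50 to hit its cap of 50 → 240 left.
Give R&D 70 to hit its cap of 70 → 170 left.
Marketing takes 60 to reach its cap of 60 → 110 left.
Facilities takes 65 to reach its cap of 65 → 45 left.
Only 45 left; Legal takes them to reach 45.

45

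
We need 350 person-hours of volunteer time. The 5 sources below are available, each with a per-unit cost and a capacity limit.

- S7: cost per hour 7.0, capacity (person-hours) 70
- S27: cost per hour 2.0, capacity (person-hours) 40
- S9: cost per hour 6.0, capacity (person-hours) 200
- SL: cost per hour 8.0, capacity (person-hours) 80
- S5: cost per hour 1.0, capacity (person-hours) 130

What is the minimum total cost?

1290

Use sources in increasing cost order.
S5 at 1.0: take all 130 person-hours ; 220 still needed.
S27 at 2.0: take all 40 person-hours ; 180 still needed.
S9 (6.0): take the remaining 180 ; done.
S7, SL: unused.
Cost = 130×1.0 + 40×2.0 + 180×6.0 = 1290.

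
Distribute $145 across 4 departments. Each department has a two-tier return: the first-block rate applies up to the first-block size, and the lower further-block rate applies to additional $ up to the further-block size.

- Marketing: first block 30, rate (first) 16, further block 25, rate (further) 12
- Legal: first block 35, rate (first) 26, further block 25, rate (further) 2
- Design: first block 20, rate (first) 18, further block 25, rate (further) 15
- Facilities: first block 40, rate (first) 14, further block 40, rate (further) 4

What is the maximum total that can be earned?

2615

Order all 8 blocks by rate: Legal/tier1 26 > Design/tier1 18 > Marketing/tier1 16 > Design/tier2 15 > Facilities/tier1 14 > Marketing/tier2 12 > Facilities/tier2 4 > Legal/tier2 2.
Fill Legal tier1 block (35 at 26) → 110 left.
Design/tier1 (18): +20 → 90 left.
Fill Marketing tier1 block (30 at 16) → 60 left.
Design/tier2 (15): +25 → 35 left.
Facilities/tier1: +35 of 40 at 14; pool empty.
Total = 26×35 + 18×20 + 16×30 + 15×25 + 14×35 = 2615.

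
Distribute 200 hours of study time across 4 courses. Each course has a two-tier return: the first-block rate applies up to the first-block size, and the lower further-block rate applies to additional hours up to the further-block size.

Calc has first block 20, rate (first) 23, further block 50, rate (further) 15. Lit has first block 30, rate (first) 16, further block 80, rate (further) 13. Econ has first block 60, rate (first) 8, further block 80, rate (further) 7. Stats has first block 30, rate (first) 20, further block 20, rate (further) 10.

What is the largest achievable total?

Order all 8 blocks by rate: Calc/tier1 23 > Stats/tier1 20 > Lit/tier1 16 > Calc/tier2 15 > Lit/tier2 13 > Stats/tier2 10 > Econ/tier1 8 > Econ/tier2 7.
Calc tier1 at 23: fill all 20 ; 180 left.
Stats/tier1 (20): +30 ; 150 left.
Lit/tier1 (16): +30 ; 120 left.
Calc/tier2 (15): +50 ; 70 left.
Lit tier2 at 13: only 70 left, fill 70.
Total = 23×20 + 20×30 + 16×30 + 15×50 + 13×70 = 3200.

3200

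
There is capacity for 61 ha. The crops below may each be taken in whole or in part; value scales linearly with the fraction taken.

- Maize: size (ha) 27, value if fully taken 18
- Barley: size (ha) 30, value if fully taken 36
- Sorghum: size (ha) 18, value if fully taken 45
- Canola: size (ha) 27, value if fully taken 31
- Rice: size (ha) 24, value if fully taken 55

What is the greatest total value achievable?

122.8

Rank by value-to-size ratio: Sorghum 45/18≈2.5, Rice 55/24≈2.29, Barley 36/30≈1.2, Canola 31/27≈1.15, Maize 18/27≈0.667.
Sorghum: take in full, 18 ha for value 45 → 43 left.
Take all of Rice (24 ha, value 55) → 19 ha left.
Only 19 ha remain; take 19/30 of Barley for value 36×19/30 = 22.8.
Total value = 122.8.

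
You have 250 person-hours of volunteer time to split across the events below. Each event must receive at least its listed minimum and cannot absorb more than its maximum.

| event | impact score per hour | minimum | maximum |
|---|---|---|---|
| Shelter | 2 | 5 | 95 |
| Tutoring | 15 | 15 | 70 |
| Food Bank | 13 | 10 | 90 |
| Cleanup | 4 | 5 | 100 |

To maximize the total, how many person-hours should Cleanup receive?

Meeting every minimum uses 5+15+10+5 = 35 person-hours, leaving 215.
Highest impact score per hour first: Tutoring 15 > Food Bank 13 > Cleanup 4 > Shelter 2.
Tutoring: +55 to 70 (cap) → 160 left.
Give Food Bank 80 more to hit its cap of 90 → 80 left.
Cleanup has room for 95 more but only 80 remain, so it gets 85.

85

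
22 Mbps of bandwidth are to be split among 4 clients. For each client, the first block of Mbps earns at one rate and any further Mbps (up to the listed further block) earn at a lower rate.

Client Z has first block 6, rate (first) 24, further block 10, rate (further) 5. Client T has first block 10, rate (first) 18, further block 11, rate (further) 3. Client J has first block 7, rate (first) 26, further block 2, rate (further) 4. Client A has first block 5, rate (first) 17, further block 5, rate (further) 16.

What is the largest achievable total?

488

Treat each block as its own option and order by rate: Client J/first 26 > Client Z/first 24 > Client T/first 18 > Client A/first 17 > Client A/second 16 > Client Z/second 5 > Client J/second 4 > Client T/second 3.
Client J first at 26: fill all 7 ; 15 left.
Client Z first at 24: fill all 6 ; 9 left.
Client T first at 18: only 9 left, fill 9.
Total = 26×7 + 24×6 + 18×9 = 488.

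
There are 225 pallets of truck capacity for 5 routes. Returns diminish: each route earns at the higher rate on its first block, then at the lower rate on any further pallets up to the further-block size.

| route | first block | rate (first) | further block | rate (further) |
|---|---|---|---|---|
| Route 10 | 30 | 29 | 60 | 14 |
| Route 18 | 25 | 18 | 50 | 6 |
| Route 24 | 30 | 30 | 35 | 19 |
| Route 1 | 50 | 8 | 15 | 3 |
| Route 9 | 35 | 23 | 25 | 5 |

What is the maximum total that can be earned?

4610

Treat each block as its own option and order by rate: Route 24/first 30 > Route 10/first 29 > Route 9/first 23 > Route 24/second 19 > Route 18/first 18 > Route 10/second 14 > Route 1/first 8 > Route 18/second 6 > Route 9/second 5 > Route 1/second 3.
Route 24 first at 30: fill all 30 ; 195 left.
Route 10 first at 29: fill all 30 ; 165 left.
Route 9 first at 23: fill all 35 ; 130 left.
Route 24 second at 19: fill all 35 ; 95 left.
Route 18 first at 18: fill all 25 ; 70 left.
Route 10 second at 14: fill all 60 ; 10 left.
Route 1 first at 8: only 10 left, fill 10.
Total = 30×30 + 29×30 + 23×35 + 19×35 + 18×25 + 14×60 + 8×10 = 4610.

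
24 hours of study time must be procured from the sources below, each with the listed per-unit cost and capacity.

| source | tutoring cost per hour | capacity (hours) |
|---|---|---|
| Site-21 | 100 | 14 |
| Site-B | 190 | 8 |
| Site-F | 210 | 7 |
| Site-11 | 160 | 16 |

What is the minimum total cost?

3000

Cheapest first:
Site-21 (100): use full 14 ; 10 hours to go.
Site-11 at 160: take 10 of its 16 ; requirement met.
Site-B, Site-F: unused.
Cost = 14×100 + 10×160 = 3000.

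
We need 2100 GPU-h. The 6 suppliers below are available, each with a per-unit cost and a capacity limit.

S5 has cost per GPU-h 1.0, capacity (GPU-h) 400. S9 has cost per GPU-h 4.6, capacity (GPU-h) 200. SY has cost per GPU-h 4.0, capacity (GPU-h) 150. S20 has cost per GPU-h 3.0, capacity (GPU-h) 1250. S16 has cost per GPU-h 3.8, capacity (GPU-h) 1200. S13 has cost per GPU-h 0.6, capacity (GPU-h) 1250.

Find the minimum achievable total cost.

Fill from the cheapest supplier first.
S13 (0.6): use full 1250 → 850 GPU-h to go.
S5 at 1.0: take all 400 GPU-h → 450 still needed.
S20 (3.0): take the remaining 450 → done.
S16, SY, S9: unused.
Cost = 1250×0.6 + 400×1.0 + 450×3.0 = 2500.

2500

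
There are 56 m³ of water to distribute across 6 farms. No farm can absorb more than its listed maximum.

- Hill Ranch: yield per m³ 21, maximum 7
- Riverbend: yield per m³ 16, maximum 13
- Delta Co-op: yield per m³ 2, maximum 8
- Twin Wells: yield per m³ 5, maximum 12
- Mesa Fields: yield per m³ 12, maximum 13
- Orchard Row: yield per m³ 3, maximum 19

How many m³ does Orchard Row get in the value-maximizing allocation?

11

Highest yield per m³ first: Hill Ranch 21 > Riverbend 16 > Mesa Fields 12 > Twin Wells 5 > Orchard Row 3 > Delta Co-op 2.
Hill Ranch takes 7 to reach its cap of 7 → 49 left.
Give Riverbend 13 to hit its cap of 13 → 36 left.
Mesa Fields takes 13 to reach its cap of 13 → 23 left.
Give Twin Wells 12 to hit its cap of 12 → 11 left.
Orchard Row has room for 19 but only 11 remain, so it gets 11.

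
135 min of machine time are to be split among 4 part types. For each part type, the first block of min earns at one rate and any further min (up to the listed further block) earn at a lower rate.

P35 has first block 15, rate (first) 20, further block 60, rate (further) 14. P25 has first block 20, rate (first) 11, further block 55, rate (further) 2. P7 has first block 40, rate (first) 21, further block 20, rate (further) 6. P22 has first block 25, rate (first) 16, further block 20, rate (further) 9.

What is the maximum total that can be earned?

Order all 8 blocks by rate: P7/first 21 > P35/first 20 > P22/first 16 > P35/second 14 > P25/first 11 > P22/second 9 > P7/second 6 > P25/second 2.
P7 first at 21: fill all 40 — 95 left.
P35/first (20): +15 — 80 left.
P22 first at 16: fill all 25 — 55 left.
55 remain; put them into P35 second at 14.
Total = 21×40 + 20×15 + 16×25 + 14×55 = 2310.

2310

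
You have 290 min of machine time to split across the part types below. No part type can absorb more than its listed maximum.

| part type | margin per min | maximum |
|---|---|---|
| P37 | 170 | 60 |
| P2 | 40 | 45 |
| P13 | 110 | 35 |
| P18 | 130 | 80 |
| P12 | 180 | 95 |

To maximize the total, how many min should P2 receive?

20

Rank by margin per min: P12 180 > P37 170 > P18 130 > P13 110 > P2 40.
Give P12 95 to hit its cap of 95 → 195 left.
P37: +60 to 60 (cap) → 135 left.
Give P18 80 to hit its cap of 80 → 55 left.
P13: +35 to 35 (cap) → 20 left.
P2 has room for 45 but only 20 remain, so it gets 20.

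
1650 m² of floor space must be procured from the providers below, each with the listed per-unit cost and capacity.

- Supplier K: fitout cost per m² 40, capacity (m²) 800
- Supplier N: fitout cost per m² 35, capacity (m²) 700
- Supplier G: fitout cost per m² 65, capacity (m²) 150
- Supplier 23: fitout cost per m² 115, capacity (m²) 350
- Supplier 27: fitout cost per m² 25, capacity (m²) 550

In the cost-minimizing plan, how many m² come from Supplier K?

400

Fill from the cheapest provider first.
Supplier 27 at 25: take all 550 m² ; 1100 still needed.
Take 700 from Supplier N at 35 ; need 400 more.
Supplier K (40): take the remaining 400 ; done.
Supplier G, Supplier 23: unused.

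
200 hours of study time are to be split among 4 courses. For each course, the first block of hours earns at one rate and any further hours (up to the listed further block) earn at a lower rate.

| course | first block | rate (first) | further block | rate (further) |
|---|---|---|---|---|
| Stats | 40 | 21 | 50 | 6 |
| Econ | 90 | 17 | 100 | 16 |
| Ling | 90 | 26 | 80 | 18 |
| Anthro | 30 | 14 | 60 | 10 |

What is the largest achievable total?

Order all 8 blocks by rate: Ling/first 26 > Stats/first 21 > Ling/second 18 > Econ/first 17 > Econ/second 16 > Anthro/first 14 > Anthro/second 10 > Stats/second 6.
Fill Ling first block (90 at 26) — 110 left.
Stats/first (21): +40 — 70 left.
70 remain; put them into Ling second at 18.
Total = 26×90 + 21×40 + 18×70 = 4440.

4440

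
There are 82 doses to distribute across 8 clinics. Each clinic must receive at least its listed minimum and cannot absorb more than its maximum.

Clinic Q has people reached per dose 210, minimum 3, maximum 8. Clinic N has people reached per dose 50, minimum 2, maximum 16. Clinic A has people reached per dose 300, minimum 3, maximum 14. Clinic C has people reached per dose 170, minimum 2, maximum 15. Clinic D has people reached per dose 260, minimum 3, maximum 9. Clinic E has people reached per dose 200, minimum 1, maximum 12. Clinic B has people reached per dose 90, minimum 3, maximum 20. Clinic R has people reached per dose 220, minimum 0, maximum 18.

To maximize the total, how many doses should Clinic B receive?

Meeting every minimum uses 3+2+3+2+3+1+3+0 = 17 doses, leaving 65.
Highest people reached per dose first: Clinic A 300 > Clinic D 260 > Clinic R 220 > Clinic Q 210 > Clinic E 200 > Clinic C 170 > Clinic B 90 > Clinic N 50.
Give Clinic A 11 more to hit its cap of 14 ; 54 left.
Give Clinic D 6 more to hit its cap of 9 ; 48 left.
Give Clinic R 18 more to hit its cap of 18 ; 30 left.
Clinic Q: +5 to 8 (cap) ; 25 left.
Give Clinic E 11 more to hit its cap of 12 ; 14 left.
Give Clinic C 13 more to hit its cap of 15 ; 1 left.
Clinic B has room for 17 more but only 1 remain, so it gets 4.

4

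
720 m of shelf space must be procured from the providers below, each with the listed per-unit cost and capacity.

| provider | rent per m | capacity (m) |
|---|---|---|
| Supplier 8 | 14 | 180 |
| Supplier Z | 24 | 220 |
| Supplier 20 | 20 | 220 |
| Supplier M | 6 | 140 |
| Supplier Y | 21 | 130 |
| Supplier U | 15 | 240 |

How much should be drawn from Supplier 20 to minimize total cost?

160

Cheapest first:
Take 140 from Supplier M at 6 → need 580 more.
Supplier 8 at 14: take all 180 m → 400 still needed.
Take 240 from Supplier U at 15 → need 160 more.
Supplier 20 (20): take the remaining 160 → done.
Supplier Y, Supplier Z: unused.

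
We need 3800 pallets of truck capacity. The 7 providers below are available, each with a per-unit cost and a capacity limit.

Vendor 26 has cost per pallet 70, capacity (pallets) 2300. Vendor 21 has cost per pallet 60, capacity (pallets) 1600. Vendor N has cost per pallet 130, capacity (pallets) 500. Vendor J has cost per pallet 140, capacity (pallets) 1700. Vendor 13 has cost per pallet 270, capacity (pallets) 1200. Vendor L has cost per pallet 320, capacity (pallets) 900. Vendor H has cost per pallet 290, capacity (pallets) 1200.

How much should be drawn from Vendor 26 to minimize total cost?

2200

Fill from the cheapest provider first.
Vendor 21 at 60: take all 1600 pallets → 2200 still needed.
Take 2200 from Vendor 26 at 70 to finish.
Vendor N, Vendor J, Vendor 13, Vendor H, Vendor L: unused.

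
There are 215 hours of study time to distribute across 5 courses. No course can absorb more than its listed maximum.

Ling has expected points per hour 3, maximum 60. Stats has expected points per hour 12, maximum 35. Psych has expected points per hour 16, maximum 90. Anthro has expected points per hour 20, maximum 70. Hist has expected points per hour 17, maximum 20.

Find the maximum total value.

3600

Rank by expected points per hour: Anthro 20 > Hist 17 > Psych 16 > Stats 12 > Ling 3.
Give Anthro 70 to hit its cap of 70 ; 145 left.
Hist takes 20 to reach its cap of 20 ; 125 left.
Psych: +90 to 90 (cap) ; 35 left.
Stats takes 35 to reach its cap of 35 ; 0 left.
Total = 12×35 + 16×90 + 20×70 + 17×20 = 3600.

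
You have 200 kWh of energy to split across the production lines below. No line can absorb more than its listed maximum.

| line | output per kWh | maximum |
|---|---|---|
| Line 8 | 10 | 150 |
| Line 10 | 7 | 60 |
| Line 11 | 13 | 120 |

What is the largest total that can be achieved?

2360

Rank by output per kWh: Line 11 13 > Line 8 10 > Line 10 7.
Line 11 takes 120 to reach its cap of 120 → 80 left.
Line 8 has room for 150 but only 80 remain, so it gets 80.
Total = 10×80 + 13×120 = 2360.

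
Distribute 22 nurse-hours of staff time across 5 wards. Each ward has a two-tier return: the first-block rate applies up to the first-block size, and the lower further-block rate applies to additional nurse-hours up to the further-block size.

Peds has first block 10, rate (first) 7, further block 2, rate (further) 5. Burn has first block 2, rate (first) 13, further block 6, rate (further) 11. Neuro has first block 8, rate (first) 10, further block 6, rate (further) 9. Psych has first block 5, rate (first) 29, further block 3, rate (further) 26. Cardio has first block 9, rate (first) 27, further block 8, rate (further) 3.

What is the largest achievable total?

Rank every tier by rate: Psych/T1 29 > Cardio/T1 27 > Psych/T2 26 > Burn/T1 13 > Burn/T2 11 > Neuro/T1 10 > Neuro/T2 9 > Peds/T1 7 > Peds/T2 5 > Cardio/T2 3.
Fill Psych T1 block (5 at 29) ; 17 left.
Fill Cardio T1 block (9 at 27) ; 8 left.
Psych T2 at 26: fill all 3 ; 5 left.
Burn T1 at 13: fill all 2 ; 3 left.
3 remain; put them into Burn T2 at 11.
Total = 29×5 + 27×9 + 26×3 + 13×2 + 11×3 = 525.

525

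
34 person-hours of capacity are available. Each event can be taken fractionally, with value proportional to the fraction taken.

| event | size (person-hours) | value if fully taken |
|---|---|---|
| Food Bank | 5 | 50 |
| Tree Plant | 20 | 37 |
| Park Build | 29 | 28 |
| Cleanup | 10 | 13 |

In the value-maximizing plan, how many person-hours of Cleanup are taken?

9

Sort by value density: Food Bank 50/5≈10, Tree Plant 37/20≈1.85, Cleanup 13/10≈1.3, Park Build 28/29≈0.966.
All 5 person-hours of Food Bank fit (value 50) → 29 remain.
Tree Plant: take in full, 20 person-hours for value 37 → 9 left.
9 person-hours left: a 9/10 share of Cleanup gives 13×9/10 = 11.7.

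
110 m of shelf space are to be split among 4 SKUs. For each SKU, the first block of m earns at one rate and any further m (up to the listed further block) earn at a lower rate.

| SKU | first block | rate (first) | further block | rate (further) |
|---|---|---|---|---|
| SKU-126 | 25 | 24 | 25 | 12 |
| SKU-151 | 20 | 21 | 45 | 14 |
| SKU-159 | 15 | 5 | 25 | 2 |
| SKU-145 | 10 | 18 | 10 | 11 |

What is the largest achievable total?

1950

Treat each block as its own option and order by rate: SKU-126/tier1 24 > SKU-151/tier1 21 > SKU-145/tier1 18 > SKU-151/tier2 14 > SKU-126/tier2 12 > SKU-145/tier2 11 > SKU-159/tier1 5 > SKU-159/tier2 2.
SKU-126 tier1 at 24: fill all 25 ; 85 left.
SKU-151/tier1 (21): +20 ; 65 left.
SKU-145 tier1 at 18: fill all 10 ; 55 left.
Fill SKU-151 tier2 block (45 at 14) ; 10 left.
SKU-126 tier2 at 12: only 10 left, fill 10.
Total = 24×25 + 21×20 + 18×10 + 14×45 + 12×10 = 1950.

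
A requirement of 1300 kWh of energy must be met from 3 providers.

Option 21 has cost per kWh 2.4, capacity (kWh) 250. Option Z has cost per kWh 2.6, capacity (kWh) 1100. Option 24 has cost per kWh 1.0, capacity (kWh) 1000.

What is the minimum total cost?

Cheapest first:
Option 24 (1.0): use full 1000 — 300 kWh to go.
Option 21 (2.4): use full 250 — 50 kWh to go.
Option Z at 2.6: take 50 of its 1100 — requirement met.
Cost = 1000×1.0 + 250×2.4 + 50×2.6 = 1730.

1730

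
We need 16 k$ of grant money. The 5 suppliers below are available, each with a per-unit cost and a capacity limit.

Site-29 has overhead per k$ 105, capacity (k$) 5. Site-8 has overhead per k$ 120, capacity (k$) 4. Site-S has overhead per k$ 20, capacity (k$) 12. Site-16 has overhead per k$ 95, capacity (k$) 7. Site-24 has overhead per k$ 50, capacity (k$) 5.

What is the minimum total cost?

Use suppliers in increasing cost order.
Site-S (20): use full 12 ; 4 k$ to go.
Site-24 at 50: take 4 of its 5 ; requirement met.
Site-16, Site-29, Site-8: unused.
Cost = 12×20 + 4×50 = 440.

440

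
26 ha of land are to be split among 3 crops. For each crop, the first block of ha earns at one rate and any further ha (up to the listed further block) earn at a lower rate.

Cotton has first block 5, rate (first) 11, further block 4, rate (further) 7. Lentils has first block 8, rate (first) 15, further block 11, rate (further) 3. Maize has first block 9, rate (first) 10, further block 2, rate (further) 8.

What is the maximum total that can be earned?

Treat each block as its own option and order by rate: Lentils/first 15 > Cotton/first 11 > Maize/first 10 > Maize/second 8 > Cotton/second 7 > Lentils/second 3.
Lentils/first (15): +8 — 18 left.
Fill Cotton first block (5 at 11) — 13 left.
Fill Maize first block (9 at 10) — 4 left.
Fill Maize second block (2 at 8) — 2 left.
Cotton second at 7: only 2 left, fill 2.
Total = 15×8 + 11×5 + 10×9 + 8×2 + 7×2 = 295.

295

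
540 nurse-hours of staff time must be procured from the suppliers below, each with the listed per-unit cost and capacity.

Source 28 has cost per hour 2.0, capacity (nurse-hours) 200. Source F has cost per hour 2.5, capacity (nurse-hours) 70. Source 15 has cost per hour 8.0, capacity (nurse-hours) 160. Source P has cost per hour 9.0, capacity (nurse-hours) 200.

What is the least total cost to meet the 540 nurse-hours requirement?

2845

Use suppliers in increasing cost order.
Take 200 from Source 28 at 2.0 ; need 340 more.
Take 70 from Source F at 2.5 ; need 270 more.
Take 160 from Source 15 at 8.0 ; need 110 more.
Source P at 9.0: take 110 of its 200 ; requirement met.
Cost = 200×2.0 + 70×2.5 + 160×8.0 + 110×9.0 = 2845.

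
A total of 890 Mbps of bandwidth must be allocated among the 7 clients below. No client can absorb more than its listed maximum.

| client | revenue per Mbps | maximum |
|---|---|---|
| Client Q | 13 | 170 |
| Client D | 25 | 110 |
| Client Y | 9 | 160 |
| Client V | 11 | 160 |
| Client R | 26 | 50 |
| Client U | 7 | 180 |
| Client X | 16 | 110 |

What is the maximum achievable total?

Highest revenue per Mbps first: Client R 26 > Client D 25 > Client X 16 > Client Q 13 > Client V 11 > Client Y 9 > Client U 7.
Client R takes 50 to reach its cap of 50 → 840 left.
Client D: +110 to 110 (cap) → 730 left.
Client X takes 110 to reach its cap of 110 → 620 left.
Give Client Q 170 to hit its cap of 170 → 450 left.
Client V takes 160 to reach its cap of 160 → 290 left.
Give Client Y 160 to hit its cap of 160 → 130 left.
Only 130 left; Client U takes them to reach 130.
Total = 13×170 + 25×110 + 9×160 + 11×160 + 26×50 + 7×130 + 16×110 = 12130.

12130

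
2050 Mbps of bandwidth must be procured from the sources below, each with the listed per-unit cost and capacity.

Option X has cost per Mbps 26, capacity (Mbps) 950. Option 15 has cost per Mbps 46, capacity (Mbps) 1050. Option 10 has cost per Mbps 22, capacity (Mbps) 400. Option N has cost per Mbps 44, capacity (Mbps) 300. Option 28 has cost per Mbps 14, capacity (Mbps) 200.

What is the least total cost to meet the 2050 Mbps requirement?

58700

Cheapest first:
Option 28 at 14: take all 200 Mbps → 1850 still needed.
Option 10 (22): use full 400 → 1450 Mbps to go.
Option X (26): use full 950 → 500 Mbps to go.
Option N (44): use full 300 → 200 Mbps to go.
Option 15 at 46: take 200 of its 1050 → requirement met.
Cost = 200×14 + 400×22 + 950×26 + 300×44 + 200×46 = 58700.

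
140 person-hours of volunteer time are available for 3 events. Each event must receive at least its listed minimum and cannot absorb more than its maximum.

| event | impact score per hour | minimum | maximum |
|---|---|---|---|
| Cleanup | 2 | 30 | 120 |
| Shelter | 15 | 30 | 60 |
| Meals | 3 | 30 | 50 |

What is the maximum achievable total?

Meeting every minimum uses 30+30+30 = 90 person-hours, leaving 50.
Highest impact score per hour first: Shelter 15 > Meals 3 > Cleanup 2.
Give Shelter 30 more to hit its cap of 60 ; 20 left.
Give Meals 20 more to hit its cap of 50 ; 0 left.
Total = 2×30 + 15×60 + 3×50 = 1110.

1110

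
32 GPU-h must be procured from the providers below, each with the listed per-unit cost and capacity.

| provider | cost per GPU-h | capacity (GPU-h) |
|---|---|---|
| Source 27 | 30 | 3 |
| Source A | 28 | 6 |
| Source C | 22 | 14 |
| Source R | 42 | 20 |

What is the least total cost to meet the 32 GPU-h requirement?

944

Fill from the cheapest provider first.
Take 14 from Source C at 22 — need 18 more.
Source A at 28: take all 6 GPU-h — 12 still needed.
Take 3 from Source 27 at 30 — need 9 more.
Source R (42): take the remaining 9 — done.
Cost = 14×22 + 6×28 + 3×30 + 9×42 = 944.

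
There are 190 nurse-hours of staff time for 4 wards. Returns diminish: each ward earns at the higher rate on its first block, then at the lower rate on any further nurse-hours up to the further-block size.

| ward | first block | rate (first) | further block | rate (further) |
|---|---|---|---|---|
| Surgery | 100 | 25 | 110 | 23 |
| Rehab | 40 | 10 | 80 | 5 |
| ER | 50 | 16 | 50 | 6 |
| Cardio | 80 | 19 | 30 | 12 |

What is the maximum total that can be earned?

Treat each block as its own option and order by rate: Surgery/T1 25 > Surgery/T2 23 > Cardio/T1 19 > ER/T1 16 > Cardio/T2 12 > Rehab/T1 10 > ER/T2 6 > Rehab/T2 5.
Surgery T1 at 25: fill all 100 — 90 left.
90 remain; put them into Surgery T2 at 23.
Total = 25×100 + 23×90 = 4570.

4570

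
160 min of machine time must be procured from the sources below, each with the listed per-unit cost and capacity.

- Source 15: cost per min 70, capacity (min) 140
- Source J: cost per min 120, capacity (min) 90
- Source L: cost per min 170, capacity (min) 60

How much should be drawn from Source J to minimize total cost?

20

Use sources in increasing cost order.
Source 15 at 70: take all 140 min → 20 still needed.
Source J at 120: take 20 of its 90 → requirement met.
Source L: unused.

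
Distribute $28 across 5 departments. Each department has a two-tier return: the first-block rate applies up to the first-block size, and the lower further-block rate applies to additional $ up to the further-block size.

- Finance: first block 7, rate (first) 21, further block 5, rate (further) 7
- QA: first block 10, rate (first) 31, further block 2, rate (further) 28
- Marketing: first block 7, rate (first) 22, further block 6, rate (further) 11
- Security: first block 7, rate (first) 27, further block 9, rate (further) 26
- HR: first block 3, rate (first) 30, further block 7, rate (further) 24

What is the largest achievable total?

Rank every tier by rate: QA/T1 31 > HR/T1 30 > QA/T2 28 > Security/T1 27 > Security/T2 26 > HR/T2 24 > Marketing/T1 22 > Finance/T1 21 > Marketing/T2 11 > Finance/T2 7.
Fill QA T1 block (10 at 31) ; 18 left.
Fill HR T1 block (3 at 30) ; 15 left.
QA T2 at 28: fill all 2 ; 13 left.
Security T1 at 27: fill all 7 ; 6 left.
Security T2 at 26: only 6 left, fill 6.
Total = 31×10 + 30×3 + 28×2 + 27×7 + 26×6 = 801.

801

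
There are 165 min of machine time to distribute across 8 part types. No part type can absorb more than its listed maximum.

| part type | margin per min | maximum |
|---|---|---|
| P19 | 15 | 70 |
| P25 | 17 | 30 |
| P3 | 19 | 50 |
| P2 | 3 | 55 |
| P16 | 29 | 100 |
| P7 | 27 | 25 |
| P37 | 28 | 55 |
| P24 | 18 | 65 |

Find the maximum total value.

4710

Highest margin per min first: P16 29 > P37 28 > P7 27 > P3 19 > P24 18 > P25 17 > P19 15 > P2 3.
P16: +100 to 100 (cap) ; 65 left.
P37 takes 55 to reach its cap of 55 ; 10 left.
Only 10 left; P7 takes them to reach 10.
Total = 29×100 + 27×10 + 28×55 = 4710.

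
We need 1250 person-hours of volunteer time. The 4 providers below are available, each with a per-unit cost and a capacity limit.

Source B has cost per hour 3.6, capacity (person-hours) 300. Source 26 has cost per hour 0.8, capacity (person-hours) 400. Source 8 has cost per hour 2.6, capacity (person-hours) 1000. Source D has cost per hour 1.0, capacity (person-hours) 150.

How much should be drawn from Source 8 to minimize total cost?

700

Use providers in increasing cost order.
Take 400 from Source 26 at 0.8 → need 850 more.
Take 150 from Source D at 1.0 → need 700 more.
Source 8 (2.6): take the remaining 700 → done.
Source B: unused.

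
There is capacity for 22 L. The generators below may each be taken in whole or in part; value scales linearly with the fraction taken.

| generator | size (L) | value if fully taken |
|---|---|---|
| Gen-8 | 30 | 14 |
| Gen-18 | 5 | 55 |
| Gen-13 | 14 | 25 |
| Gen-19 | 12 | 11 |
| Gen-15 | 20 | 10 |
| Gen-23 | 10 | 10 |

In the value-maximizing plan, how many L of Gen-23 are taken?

3

Rank by value-to-size ratio: Gen-18 55/5≈11, Gen-13 25/14≈1.79, Gen-23 10/10≈1, Gen-19 11/12≈0.917, Gen-15 10/20≈0.5, Gen-8 14/30≈0.467.
Take all of Gen-18 (5 L, value 55) → 17 L left.
Gen-13: take in full, 14 L for value 25 → 3 left.
3 L left: a 3/10 share of Gen-23 gives 10×3/10 = 3.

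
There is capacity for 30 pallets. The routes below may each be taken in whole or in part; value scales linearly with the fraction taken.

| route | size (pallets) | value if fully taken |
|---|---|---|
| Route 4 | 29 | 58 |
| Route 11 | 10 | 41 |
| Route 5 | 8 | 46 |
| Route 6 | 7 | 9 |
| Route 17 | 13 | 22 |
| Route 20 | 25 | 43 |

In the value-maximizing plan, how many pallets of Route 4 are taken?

12

Best value per unit of size first: Route 5 46/8≈5.75, Route 11 41/10≈4.1, Route 4 58/29≈2, Route 20 43/25≈1.72, Route 17 22/13≈1.69, Route 6 9/7≈1.29.
Route 5: take in full, 8 pallets for value 46 ; 22 left.
Take all of Route 11 (10 pallets, value 41) ; 12 pallets left.
12 pallets left: a 12/29 share of Route 4 gives 58×12/29 = 24.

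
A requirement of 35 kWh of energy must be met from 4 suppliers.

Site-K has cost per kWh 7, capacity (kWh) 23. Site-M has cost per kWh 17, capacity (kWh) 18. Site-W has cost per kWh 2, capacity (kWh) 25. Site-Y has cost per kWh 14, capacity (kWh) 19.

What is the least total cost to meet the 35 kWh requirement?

120

Fill from the cheapest supplier first.
Take 25 from Site-W at 2 — need 10 more.
Site-K at 7: take 10 of its 23 — requirement met.
Site-Y, Site-M: unused.
Cost = 25×2 + 10×7 = 120.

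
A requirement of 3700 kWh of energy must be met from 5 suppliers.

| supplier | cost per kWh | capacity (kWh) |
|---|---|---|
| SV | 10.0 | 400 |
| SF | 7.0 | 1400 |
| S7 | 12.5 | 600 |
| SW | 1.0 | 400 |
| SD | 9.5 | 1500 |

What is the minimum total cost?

28450

Cheapest first:
SW at 1.0: take all 400 kWh ; 3300 still needed.
SF at 7.0: take all 1400 kWh ; 1900 still needed.
Take 1500 from SD at 9.5 ; need 400 more.
Take 400 from SV at 10.0 ; need 0 more.
S7: unused.
Cost = 400×1.0 + 1400×7.0 + 1500×9.5 + 400×10.0 = 28450.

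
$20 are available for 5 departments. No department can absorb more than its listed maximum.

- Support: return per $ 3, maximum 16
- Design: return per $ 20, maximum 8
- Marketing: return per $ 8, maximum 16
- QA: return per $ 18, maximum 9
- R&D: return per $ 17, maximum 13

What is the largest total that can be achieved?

373

Rank by return per $: Design 20 > QA 18 > R&D 17 > Marketing 8 > Support 3.
Design: +8 to 8 (cap) — 12 left.
QA takes 9 to reach its cap of 9 — 3 left.
R&D: +3 (room for 13) → 3. Pool exhausted.
Total = 20×8 + 18×9 + 17×3 = 373.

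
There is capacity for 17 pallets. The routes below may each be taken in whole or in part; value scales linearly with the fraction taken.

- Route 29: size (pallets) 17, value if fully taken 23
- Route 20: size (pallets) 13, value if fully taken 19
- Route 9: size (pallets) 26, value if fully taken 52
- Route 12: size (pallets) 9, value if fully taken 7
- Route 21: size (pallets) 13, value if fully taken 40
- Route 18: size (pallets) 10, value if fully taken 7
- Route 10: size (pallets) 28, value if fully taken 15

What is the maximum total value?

Best value per unit of size first: Route 21 40/13≈3.08, Route 9 52/26≈2, Route 20 19/13≈1.46, Route 29 23/17≈1.35, Route 12 7/9≈0.778, Route 18 7/10≈0.7, Route 10 15/28≈0.536.
Route 21: take in full, 13 pallets for value 40 → 4 left.
Only 4 pallets remain; take 4/26 of Route 9 for value 52×4/26 = 8.
Total value = 48.

48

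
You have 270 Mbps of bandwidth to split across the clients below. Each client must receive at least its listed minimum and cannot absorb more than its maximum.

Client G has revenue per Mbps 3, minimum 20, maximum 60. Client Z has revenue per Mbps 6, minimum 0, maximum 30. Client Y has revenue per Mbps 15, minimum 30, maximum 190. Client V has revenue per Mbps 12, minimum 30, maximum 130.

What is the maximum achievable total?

3630

Meeting every minimum uses 20+0+30+30 = 80 Mbps, leaving 190.
Rank by revenue per Mbps: Client Y 15 > Client V 12 > Client Z 6 > Client G 3.
Give Client Y 160 more to hit its cap of 190 → 30 left.
Client V: +30 (room for 100) → 60. Pool exhausted.
Total = 3×20 + 15×190 + 12×60 = 3630.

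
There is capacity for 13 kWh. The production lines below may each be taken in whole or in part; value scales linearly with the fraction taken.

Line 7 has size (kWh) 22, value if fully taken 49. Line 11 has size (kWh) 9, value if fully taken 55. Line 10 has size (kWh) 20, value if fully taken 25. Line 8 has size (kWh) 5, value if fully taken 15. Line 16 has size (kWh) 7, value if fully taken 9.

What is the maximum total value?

67

Best value per unit of size first: Line 11 55/9≈6.11, Line 8 15/5≈3, Line 7 49/22≈2.23, Line 16 9/7≈1.29, Line 10 25/20≈1.25.
All 9 kWh of Line 11 fit (value 55) → 4 remain.
4 kWh left: a 4/5 share of Line 8 gives 15×4/5 = 12.
Total value = 67.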